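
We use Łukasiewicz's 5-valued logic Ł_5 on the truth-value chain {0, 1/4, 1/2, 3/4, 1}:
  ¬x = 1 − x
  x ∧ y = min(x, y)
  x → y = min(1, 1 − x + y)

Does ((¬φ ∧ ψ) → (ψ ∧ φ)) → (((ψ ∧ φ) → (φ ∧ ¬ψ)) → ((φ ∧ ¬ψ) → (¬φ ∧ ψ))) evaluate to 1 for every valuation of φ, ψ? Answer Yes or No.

Counterexample: take φ = 1/4, ψ = 0.
¬φ = ¬1/4 = 3/4
¬φ ∧ ψ = 3/4 ∧ 0 = 0
ψ ∧ φ = 0 ∧ 1/4 = 0
(¬φ ∧ ψ) → (ψ ∧ φ) = 0 → 0 = 1
ψ ∧ φ = 0 ∧ 1/4 = 0
¬ψ = ¬0 = 1
φ ∧ ¬ψ = 1/4 ∧ 1 = 1/4
(ψ ∧ φ) → (φ ∧ ¬ψ) = 0 → 1/4 = 1
¬ψ = ¬0 = 1
φ ∧ ¬ψ = 1/4 ∧ 1 = 1/4
¬φ = ¬1/4 = 3/4
¬φ ∧ ψ = 3/4 ∧ 0 = 0
(φ ∧ ¬ψ) → (¬φ ∧ ψ) = 1/4 → 0 = 3/4
((ψ ∧ φ) → (φ ∧ ¬ψ)) → ((φ ∧ ¬ψ) → (¬φ ∧ ψ)) = 1 → 3/4 = 3/4
((¬φ ∧ ψ) → (ψ ∧ φ)) → (((ψ ∧ φ) → (φ ∧ ¬ψ)) → ((φ ∧ ¬ψ) → (¬φ ∧ ψ))) = 1 → 3/4 = 3/4
This gives 3/4 ≠ 1.

No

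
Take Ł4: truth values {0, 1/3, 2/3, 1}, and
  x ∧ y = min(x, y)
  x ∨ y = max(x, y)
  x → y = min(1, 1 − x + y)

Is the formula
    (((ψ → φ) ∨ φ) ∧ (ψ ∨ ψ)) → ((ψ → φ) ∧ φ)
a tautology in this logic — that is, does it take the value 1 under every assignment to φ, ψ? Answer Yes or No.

Counterexample: take φ = 0, ψ = 1/3.
ψ → φ = 1/3 → 0 = 2/3
(ψ → φ) ∨ φ = 2/3 ∨ 0 = 2/3
ψ ∨ ψ = 1/3 ∨ 1/3 = 1/3
((ψ → φ) ∨ φ) ∧ (ψ ∨ ψ) = 2/3 ∧ 1/3 = 1/3
ψ → φ = 1/3 → 0 = 2/3
(ψ → φ) ∧ φ = 2/3 ∧ 0 = 0
(((ψ → φ) ∨ φ) ∧ (ψ ∨ ψ)) → ((ψ → φ) ∧ φ) = 1/3 → 0 = 2/3
This gives 2/3 ≠ 1.

No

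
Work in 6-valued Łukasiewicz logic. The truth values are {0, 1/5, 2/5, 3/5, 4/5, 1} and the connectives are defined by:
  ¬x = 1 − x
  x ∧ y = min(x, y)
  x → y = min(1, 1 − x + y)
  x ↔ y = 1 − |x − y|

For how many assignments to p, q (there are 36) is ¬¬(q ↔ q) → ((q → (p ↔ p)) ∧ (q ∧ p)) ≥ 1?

value 1: 1 assignment (counts)
value 4/5: 3 assignments
value 3/5: 5 assignments
value 2/5: 7 assignments
value 1/5: 9 assignments
value 0: 11 assignments
So 1 of the 36 assignments meets the threshold.

1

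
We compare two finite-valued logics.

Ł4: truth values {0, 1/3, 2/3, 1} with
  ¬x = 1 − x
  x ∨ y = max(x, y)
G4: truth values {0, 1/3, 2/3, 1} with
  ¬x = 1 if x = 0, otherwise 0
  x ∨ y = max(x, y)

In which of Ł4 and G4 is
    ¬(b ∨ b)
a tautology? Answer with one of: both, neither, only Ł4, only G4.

neither

In Ł4: at b = 1/3 the value is 2/3 — not a tautology.
In G4: at b = 1/3 the value is 0 — not a tautology.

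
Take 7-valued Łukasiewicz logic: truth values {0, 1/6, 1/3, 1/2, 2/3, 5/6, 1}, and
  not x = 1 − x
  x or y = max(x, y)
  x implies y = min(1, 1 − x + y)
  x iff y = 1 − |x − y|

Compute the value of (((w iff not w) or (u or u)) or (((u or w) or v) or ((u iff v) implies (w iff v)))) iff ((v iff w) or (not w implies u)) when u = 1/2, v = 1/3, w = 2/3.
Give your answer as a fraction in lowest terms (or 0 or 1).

5/6

not w = not 2/3 = 1/3
w iff not w = 2/3 iff 1/3 = 2/3
u or u = 1/2 or 1/2 = 1/2
(w iff not w) or (u or u) = 2/3 or 1/2 = 2/3
u or w = 1/2 or 2/3 = 2/3
(u or w) or v = 2/3 or 1/3 = 2/3
u iff v = 1/2 iff 1/3 = 5/6
w iff v = 2/3 iff 1/3 = 2/3
(u iff v) implies (w iff v) = 5/6 implies 2/3 = 5/6
((u or w) or v) or ((u iff v) implies (w iff v)) = 2/3 or 5/6 = 5/6
((w iff not w) or (u or u)) or (((u or w) or v) or ((u iff v) implies (w iff v))) = 2/3 or 5/6 = 5/6
v iff w = 1/3 iff 2/3 = 2/3
not w = not 2/3 = 1/3
not w implies u = 1/3 implies 1/2 = 1
(v iff w) or (not w implies u) = 2/3 or 1 = 1
(((w iff not w) or (u or u)) or (((u or w) or v) or ((u iff v) implies (w iff v)))) iff ((v iff w) or (not w implies u)) = 5/6 iff 1 = 5/6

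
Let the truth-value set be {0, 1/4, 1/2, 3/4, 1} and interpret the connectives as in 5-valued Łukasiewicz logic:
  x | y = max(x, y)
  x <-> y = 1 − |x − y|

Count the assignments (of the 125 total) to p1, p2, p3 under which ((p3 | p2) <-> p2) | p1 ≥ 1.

value 1: 85 assignments (counts)
value 3/4: 22 assignments
value 1/2: 12 assignments
value 1/4: 5 assignments
value 0: 1 assignment
So 85 of the 125 assignments meet the threshold.

85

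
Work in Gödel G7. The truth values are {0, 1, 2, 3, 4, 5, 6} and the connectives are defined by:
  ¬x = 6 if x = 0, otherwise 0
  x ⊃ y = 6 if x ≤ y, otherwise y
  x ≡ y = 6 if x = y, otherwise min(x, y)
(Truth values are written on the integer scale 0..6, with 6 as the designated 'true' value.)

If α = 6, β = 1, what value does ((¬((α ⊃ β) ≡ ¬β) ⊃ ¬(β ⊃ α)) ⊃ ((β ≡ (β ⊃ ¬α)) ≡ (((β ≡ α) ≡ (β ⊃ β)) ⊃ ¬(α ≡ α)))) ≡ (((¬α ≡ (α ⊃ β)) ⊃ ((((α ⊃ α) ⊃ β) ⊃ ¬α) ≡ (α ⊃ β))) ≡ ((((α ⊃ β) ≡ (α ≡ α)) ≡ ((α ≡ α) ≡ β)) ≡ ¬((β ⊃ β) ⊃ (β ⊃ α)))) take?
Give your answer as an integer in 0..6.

0

α ⊃ β = 6 ⊃ 1 = 1
¬β = ¬1 = 0
(α ⊃ β) ≡ ¬β = 1 ≡ 0 = 0
¬((α ⊃ β) ≡ ¬β) = ¬0 = 6
β ⊃ α = 1 ⊃ 6 = 6
¬(β ⊃ α) = ¬6 = 0
¬((α ⊃ β) ≡ ¬β) ⊃ ¬(β ⊃ α) = 6 ⊃ 0 = 0
¬α = ¬6 = 0
β ⊃ ¬α = 1 ⊃ 0 = 0
β ≡ (β ⊃ ¬α) = 1 ≡ 0 = 0
β ≡ α = 1 ≡ 6 = 1
β ⊃ β = 1 ⊃ 1 = 6
(β ≡ α) ≡ (β ⊃ β) = 1 ≡ 6 = 1
α ≡ α = 6 ≡ 6 = 6
¬(α ≡ α) = ¬6 = 0
((β ≡ α) ≡ (β ⊃ β)) ⊃ ¬(α ≡ α) = 1 ⊃ 0 = 0
(β ≡ (β ⊃ ¬α)) ≡ (((β ≡ α) ≡ (β ⊃ β)) ⊃ ¬(α ≡ α)) = 0 ≡ 0 = 6
(¬((α ⊃ β) ≡ ¬β) ⊃ ¬(β ⊃ α)) ⊃ ((β ≡ (β ⊃ ¬α)) ≡ (((β ≡ α) ≡ (β ⊃ β)) ⊃ ¬(α ≡ α))) = 0 ⊃ 6 = 6
¬α = ¬6 = 0
α ⊃ β = 6 ⊃ 1 = 1
¬α ≡ (α ⊃ β) = 0 ≡ 1 = 0
α ⊃ α = 6 ⊃ 6 = 6
(α ⊃ α) ⊃ β = 6 ⊃ 1 = 1
¬α = ¬6 = 0
((α ⊃ α) ⊃ β) ⊃ ¬α = 1 ⊃ 0 = 0
α ⊃ β = 6 ⊃ 1 = 1
(((α ⊃ α) ⊃ β) ⊃ ¬α) ≡ (α ⊃ β) = 0 ≡ 1 = 0
(¬α ≡ (α ⊃ β)) ⊃ ((((α ⊃ α) ⊃ β) ⊃ ¬α) ≡ (α ⊃ β)) = 0 ⊃ 0 = 6
α ⊃ β = 6 ⊃ 1 = 1
α ≡ α = 6 ≡ 6 = 6
(α ⊃ β) ≡ (α ≡ α) = 1 ≡ 6 = 1
α ≡ α = 6 ≡ 6 = 6
(α ≡ α) ≡ β = 6 ≡ 1 = 1
((α ⊃ β) ≡ (α ≡ α)) ≡ ((α ≡ α) ≡ β) = 1 ≡ 1 = 6
β ⊃ β = 1 ⊃ 1 = 6
β ⊃ α = 1 ⊃ 6 = 6
(β ⊃ β) ⊃ (β ⊃ α) = 6 ⊃ 6 = 6
¬((β ⊃ β) ⊃ (β ⊃ α)) = ¬6 = 0
(((α ⊃ β) ≡ (α ≡ α)) ≡ ((α ≡ α) ≡ β)) ≡ ¬((β ⊃ β) ⊃ (β ⊃ α)) = 6 ≡ 0 = 0
((¬α ≡ (α ⊃ β)) ⊃ ((((α ⊃ α) ⊃ β) ⊃ ¬α) ≡ (α ⊃ β))) ≡ ((((α ⊃ β) ≡ (α ≡ α)) ≡ ((α ≡ α) ≡ β)) ≡ ¬((β ⊃ β) ⊃ (β ⊃ α))) = 6 ≡ 0 = 0
((¬((α ⊃ β) ≡ ¬β) ⊃ ¬(β ⊃ α)) ⊃ ((β ≡ (β ⊃ ¬α)) ≡ (((β ≡ α) ≡ (β ⊃ β)) ⊃ ¬(α ≡ α)))) ≡ (((¬α ≡ (α ⊃ β)) ⊃ ((((α ⊃ α) ⊃ β) ⊃ ¬α) ≡ (α ⊃ β))) ≡ ((((α ⊃ β) ≡ (α ≡ α)) ≡ ((α ≡ α) ≡ β)) ≡ ¬((β ⊃ β) ⊃ (β ⊃ α)))) = 6 ≡ 0 = 0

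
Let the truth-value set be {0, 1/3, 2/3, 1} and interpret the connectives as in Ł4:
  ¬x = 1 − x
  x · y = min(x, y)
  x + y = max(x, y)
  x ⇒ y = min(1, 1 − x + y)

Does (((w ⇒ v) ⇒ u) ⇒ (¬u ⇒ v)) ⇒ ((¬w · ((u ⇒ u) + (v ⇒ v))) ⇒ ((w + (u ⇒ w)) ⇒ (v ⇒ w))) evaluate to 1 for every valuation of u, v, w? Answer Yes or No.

No

Counterexample: take u = 0, v = 1/3, w = 0.
w ⇒ v = 0 ⇒ 1/3 = 1
(w ⇒ v) ⇒ u = 1 ⇒ 0 = 0
¬u = ¬0 = 1
¬u ⇒ v = 1 ⇒ 1/3 = 1/3
((w ⇒ v) ⇒ u) ⇒ (¬u ⇒ v) = 0 ⇒ 1/3 = 1
¬w = ¬0 = 1
u ⇒ u = 0 ⇒ 0 = 1
v ⇒ v = 1/3 ⇒ 1/3 = 1
(u ⇒ u) + (v ⇒ v) = 1 + 1 = 1
¬w · ((u ⇒ u) + (v ⇒ v)) = 1 · 1 = 1
u ⇒ w = 0 ⇒ 0 = 1
w + (u ⇒ w) = 0 + 1 = 1
v ⇒ w = 1/3 ⇒ 0 = 2/3
(w + (u ⇒ w)) ⇒ (v ⇒ w) = 1 ⇒ 2/3 = 2/3
(¬w · ((u ⇒ u) + (v ⇒ v))) ⇒ ((w + (u ⇒ w)) ⇒ (v ⇒ w)) = 1 ⇒ 2/3 = 2/3
(((w ⇒ v) ⇒ u) ⇒ (¬u ⇒ v)) ⇒ ((¬w · ((u ⇒ u) + (v ⇒ v))) ⇒ ((w + (u ⇒ w)) ⇒ (v ⇒ w))) = 1 ⇒ 2/3 = 2/3
This gives 2/3 ≠ 1.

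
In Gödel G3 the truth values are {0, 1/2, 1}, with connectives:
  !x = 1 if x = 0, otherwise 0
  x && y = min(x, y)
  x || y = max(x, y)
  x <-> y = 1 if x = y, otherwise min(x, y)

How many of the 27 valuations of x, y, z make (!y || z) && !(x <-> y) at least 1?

8

value 1: 8 assignments (counts)
value 1/2: 2 assignments
value 0: 17 assignments
So 8 of the 27 assignments meet the threshold.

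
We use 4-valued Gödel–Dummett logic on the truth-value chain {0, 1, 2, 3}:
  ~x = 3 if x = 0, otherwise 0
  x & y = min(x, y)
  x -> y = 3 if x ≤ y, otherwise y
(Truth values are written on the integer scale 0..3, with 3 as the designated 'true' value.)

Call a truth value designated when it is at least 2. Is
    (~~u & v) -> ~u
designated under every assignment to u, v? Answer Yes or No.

No

Counterexample: take u = 1, v = 1.
~u = ~1 = 0
~~u = ~0 = 3
~~u & v = 3 & 1 = 1
~u = ~1 = 0
(~~u & v) -> ~u = 1 -> 0 = 0
This gives 0, which is below 2.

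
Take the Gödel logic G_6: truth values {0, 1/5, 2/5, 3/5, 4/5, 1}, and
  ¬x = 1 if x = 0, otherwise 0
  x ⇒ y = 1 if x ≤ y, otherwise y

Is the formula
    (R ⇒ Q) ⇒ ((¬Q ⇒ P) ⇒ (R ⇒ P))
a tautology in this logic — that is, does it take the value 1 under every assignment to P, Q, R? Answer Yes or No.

No

Counterexample: take P = 0, Q = 1/5, R = 1/5.
R ⇒ Q = 1/5 ⇒ 1/5 = 1
¬Q = ¬1/5 = 0
¬Q ⇒ P = 0 ⇒ 0 = 1
R ⇒ P = 1/5 ⇒ 0 = 0
(¬Q ⇒ P) ⇒ (R ⇒ P) = 1 ⇒ 0 = 0
(R ⇒ Q) ⇒ ((¬Q ⇒ P) ⇒ (R ⇒ P)) = 1 ⇒ 0 = 0
This gives 0 ≠ 1.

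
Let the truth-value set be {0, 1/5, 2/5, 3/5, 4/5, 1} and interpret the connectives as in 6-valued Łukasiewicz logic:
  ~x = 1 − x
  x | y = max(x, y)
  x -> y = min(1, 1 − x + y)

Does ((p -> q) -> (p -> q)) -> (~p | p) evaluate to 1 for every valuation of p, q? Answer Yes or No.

Counterexample: take p = 1/5, q = 0.
p -> q = 1/5 -> 0 = 4/5
p -> q = 1/5 -> 0 = 4/5
(p -> q) -> (p -> q) = 4/5 -> 4/5 = 1
~p = ~1/5 = 4/5
~p | p = 4/5 | 1/5 = 4/5
((p -> q) -> (p -> q)) -> (~p | p) = 1 -> 4/5 = 4/5
This gives 4/5 ≠ 1.

No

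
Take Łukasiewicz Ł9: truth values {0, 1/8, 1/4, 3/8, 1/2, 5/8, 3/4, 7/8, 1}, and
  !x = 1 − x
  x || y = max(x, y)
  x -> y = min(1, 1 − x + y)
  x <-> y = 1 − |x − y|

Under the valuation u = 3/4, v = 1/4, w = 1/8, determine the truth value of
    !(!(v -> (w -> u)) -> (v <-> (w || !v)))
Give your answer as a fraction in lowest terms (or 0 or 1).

w -> u = 1/8 -> 3/4 = 1
v -> (w -> u) = 1/4 -> 1 = 1
!(v -> (w -> u)) = !1 = 0
!v = !1/4 = 3/4
w || !v = 1/8 || 3/4 = 3/4
v <-> (w || !v) = 1/4 <-> 3/4 = 1/2
!(v -> (w -> u)) -> (v <-> (w || !v)) = 0 -> 1/2 = 1
!(!(v -> (w -> u)) -> (v <-> (w || !v))) = !1 = 0

0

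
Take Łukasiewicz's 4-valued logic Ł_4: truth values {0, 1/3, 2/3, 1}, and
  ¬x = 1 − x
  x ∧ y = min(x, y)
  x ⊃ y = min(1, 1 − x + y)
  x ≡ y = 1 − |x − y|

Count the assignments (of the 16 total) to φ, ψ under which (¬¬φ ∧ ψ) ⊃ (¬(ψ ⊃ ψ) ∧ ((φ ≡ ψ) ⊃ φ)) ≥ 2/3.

φ = 0, ψ = 0 ↦ 1  ≥
φ = 0, ψ = 1/3 ↦ 1  ≥
φ = 0, ψ = 2/3 ↦ 1  ≥
φ = 0, ψ = 1 ↦ 1  ≥
φ = 1/3, ψ = 0 ↦ 1  ≥
φ = 1/3, ψ = 1/3 ↦ 2/3  ≥
φ = 1/3, ψ = 2/3 ↦ 2/3  ≥
φ = 1/3, ψ = 1 ↦ 2/3  ≥
φ = 2/3, ψ = 0 ↦ 1  ≥
φ = 2/3, ψ = 1/3 ↦ 2/3  ≥
φ = 2/3, ψ = 2/3 ↦ 1/3  <
φ = 2/3, ψ = 1 ↦ 1/3  <
φ = 1, ψ = 0 ↦ 1  ≥
φ = 1, ψ = 1/3 ↦ 2/3  ≥
φ = 1, ψ = 2/3 ↦ 1/3  <
φ = 1, ψ = 1 ↦ 0  <
So 12 of the 16 assignments meet the threshold.

12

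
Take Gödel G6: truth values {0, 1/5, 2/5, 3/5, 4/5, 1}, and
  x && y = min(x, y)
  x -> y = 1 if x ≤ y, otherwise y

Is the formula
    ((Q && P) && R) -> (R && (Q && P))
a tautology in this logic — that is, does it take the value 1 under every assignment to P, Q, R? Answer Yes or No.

Yes

At P = 1, Q = 1/5, R = 3/5, for instance:
Q && P = 1/5 && 1 = 1/5
(Q && P) && R = 1/5 && 3/5 = 1/5
R && (Q && P) = 3/5 && 1/5 = 1/5
((Q && P) && R) -> (R && (Q && P)) = 1/5 -> 1/5 = 1
and checking the remaining 215 assignments likewise gives ≥ 1 in every case.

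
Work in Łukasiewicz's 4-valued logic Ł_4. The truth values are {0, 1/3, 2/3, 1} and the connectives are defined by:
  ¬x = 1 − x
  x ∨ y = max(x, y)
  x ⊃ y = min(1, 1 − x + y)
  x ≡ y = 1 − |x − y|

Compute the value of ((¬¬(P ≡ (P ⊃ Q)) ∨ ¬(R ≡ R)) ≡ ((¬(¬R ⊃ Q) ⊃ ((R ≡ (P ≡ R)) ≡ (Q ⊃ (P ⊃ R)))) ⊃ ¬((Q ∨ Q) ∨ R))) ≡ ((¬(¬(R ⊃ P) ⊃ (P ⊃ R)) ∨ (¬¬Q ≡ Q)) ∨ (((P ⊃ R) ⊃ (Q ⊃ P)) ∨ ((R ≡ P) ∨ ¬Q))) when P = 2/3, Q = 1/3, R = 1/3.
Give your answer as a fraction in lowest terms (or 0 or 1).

2/3

P ⊃ Q = 2/3 ⊃ 1/3 = 2/3
P ≡ (P ⊃ Q) = 2/3 ≡ 2/3 = 1
¬(P ≡ (P ⊃ Q)) = ¬1 = 0
¬¬(P ≡ (P ⊃ Q)) = ¬0 = 1
R ≡ R = 1/3 ≡ 1/3 = 1
¬(R ≡ R) = ¬1 = 0
¬¬(P ≡ (P ⊃ Q)) ∨ ¬(R ≡ R) = 1 ∨ 0 = 1
¬R = ¬1/3 = 2/3
¬R ⊃ Q = 2/3 ⊃ 1/3 = 2/3
¬(¬R ⊃ Q) = ¬2/3 = 1/3
P ≡ R = 2/3 ≡ 1/3 = 2/3
R ≡ (P ≡ R) = 1/3 ≡ 2/3 = 2/3
P ⊃ R = 2/3 ⊃ 1/3 = 2/3
Q ⊃ (P ⊃ R) = 1/3 ⊃ 2/3 = 1
(R ≡ (P ≡ R)) ≡ (Q ⊃ (P ⊃ R)) = 2/3 ≡ 1 = 2/3
¬(¬R ⊃ Q) ⊃ ((R ≡ (P ≡ R)) ≡ (Q ⊃ (P ⊃ R))) = 1/3 ⊃ 2/3 = 1
Q ∨ Q = 1/3 ∨ 1/3 = 1/3
(Q ∨ Q) ∨ R = 1/3 ∨ 1/3 = 1/3
¬((Q ∨ Q) ∨ R) = ¬1/3 = 2/3
(¬(¬R ⊃ Q) ⊃ ((R ≡ (P ≡ R)) ≡ (Q ⊃ (P ⊃ R)))) ⊃ ¬((Q ∨ Q) ∨ R) = 1 ⊃ 2/3 = 2/3
(¬¬(P ≡ (P ⊃ Q)) ∨ ¬(R ≡ R)) ≡ ((¬(¬R ⊃ Q) ⊃ ((R ≡ (P ≡ R)) ≡ (Q ⊃ (P ⊃ R)))) ⊃ ¬((Q ∨ Q) ∨ R)) = 1 ≡ 2/3 = 2/3
R ⊃ P = 1/3 ⊃ 2/3 = 1
¬(R ⊃ P) = ¬1 = 0
P ⊃ R = 2/3 ⊃ 1/3 = 2/3
¬(R ⊃ P) ⊃ (P ⊃ R) = 0 ⊃ 2/3 = 1
¬(¬(R ⊃ P) ⊃ (P ⊃ R)) = ¬1 = 0
¬Q = ¬1/3 = 2/3
¬¬Q = ¬2/3 = 1/3
¬¬Q ≡ Q = 1/3 ≡ 1/3 = 1
¬(¬(R ⊃ P) ⊃ (P ⊃ R)) ∨ (¬¬Q ≡ Q) = 0 ∨ 1 = 1
P ⊃ R = 2/3 ⊃ 1/3 = 2/3
Q ⊃ P = 1/3 ⊃ 2/3 = 1
(P ⊃ R) ⊃ (Q ⊃ P) = 2/3 ⊃ 1 = 1
R ≡ P = 1/3 ≡ 2/3 = 2/3
¬Q = ¬1/3 = 2/3
(R ≡ P) ∨ ¬Q = 2/3 ∨ 2/3 = 2/3
((P ⊃ R) ⊃ (Q ⊃ P)) ∨ ((R ≡ P) ∨ ¬Q) = 1 ∨ 2/3 = 1
(¬(¬(R ⊃ P) ⊃ (P ⊃ R)) ∨ (¬¬Q ≡ Q)) ∨ (((P ⊃ R) ⊃ (Q ⊃ P)) ∨ ((R ≡ P) ∨ ¬Q)) = 1 ∨ 1 = 1
((¬¬(P ≡ (P ⊃ Q)) ∨ ¬(R ≡ R)) ≡ ((¬(¬R ⊃ Q) ⊃ ((R ≡ (P ≡ R)) ≡ (Q ⊃ (P ⊃ R)))) ⊃ ¬((Q ∨ Q) ∨ R))) ≡ ((¬(¬(R ⊃ P) ⊃ (P ⊃ R)) ∨ (¬¬Q ≡ Q)) ∨ (((P ⊃ R) ⊃ (Q ⊃ P)) ∨ ((R ≡ P) ∨ ¬Q))) = 2/3 ≡ 1 = 2/3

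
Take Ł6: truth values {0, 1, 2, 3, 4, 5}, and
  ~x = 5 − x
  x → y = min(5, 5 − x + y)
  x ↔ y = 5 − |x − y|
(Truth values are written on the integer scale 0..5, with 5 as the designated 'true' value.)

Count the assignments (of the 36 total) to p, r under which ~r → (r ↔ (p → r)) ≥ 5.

24

value 5: 24 assignments (counts)
value 4: 5 assignments
value 3: 2 assignments
value 2: 3 assignments
value 1: 1 assignment
value 0: 1 assignment
So 24 of the 36 assignments meet the threshold.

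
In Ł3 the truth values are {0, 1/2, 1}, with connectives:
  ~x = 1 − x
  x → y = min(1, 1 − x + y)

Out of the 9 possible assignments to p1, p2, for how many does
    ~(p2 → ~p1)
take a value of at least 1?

p1 = 0, p2 = 0 ↦ 0  <
p1 = 0, p2 = 1/2 ↦ 0  <
p1 = 0, p2 = 1 ↦ 0  <
p1 = 1/2, p2 = 0 ↦ 0  <
p1 = 1/2, p2 = 1/2 ↦ 0  <
p1 = 1/2, p2 = 1 ↦ 1/2  <
p1 = 1, p2 = 0 ↦ 0  <
p1 = 1, p2 = 1/2 ↦ 1/2  <
p1 = 1, p2 = 1 ↦ 1  ≥
So 1 of the 9 assignments meets the threshold.

1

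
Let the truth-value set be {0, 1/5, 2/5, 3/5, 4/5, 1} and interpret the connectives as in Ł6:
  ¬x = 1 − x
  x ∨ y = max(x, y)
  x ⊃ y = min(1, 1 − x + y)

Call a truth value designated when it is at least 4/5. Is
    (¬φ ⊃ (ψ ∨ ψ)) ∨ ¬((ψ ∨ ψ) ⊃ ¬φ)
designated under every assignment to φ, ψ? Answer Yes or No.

No

Counterexample: take φ = 0, ψ = 0.
¬φ = ¬0 = 1
ψ ∨ ψ = 0 ∨ 0 = 0
¬φ ⊃ (ψ ∨ ψ) = 1 ⊃ 0 = 0
(ψ ∨ ψ) ⊃ ¬φ = 0 ⊃ 1 = 1
¬((ψ ∨ ψ) ⊃ ¬φ) = ¬1 = 0
(¬φ ⊃ (ψ ∨ ψ)) ∨ ¬((ψ ∨ ψ) ⊃ ¬φ) = 0 ∨ 0 = 0
This gives 0, which is below 4/5.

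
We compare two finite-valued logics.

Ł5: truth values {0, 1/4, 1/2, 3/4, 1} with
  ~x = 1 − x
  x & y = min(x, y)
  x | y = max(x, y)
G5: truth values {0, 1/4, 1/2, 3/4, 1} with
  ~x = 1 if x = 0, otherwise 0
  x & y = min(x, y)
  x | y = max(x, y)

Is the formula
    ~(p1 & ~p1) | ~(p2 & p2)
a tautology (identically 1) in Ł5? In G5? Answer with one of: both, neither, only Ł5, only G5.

In Ł5: at p1 = 1/4, p2 = 1/4 the value is 3/4 — not a tautology.
In G5: every assignment gives 1 — tautology.

only G5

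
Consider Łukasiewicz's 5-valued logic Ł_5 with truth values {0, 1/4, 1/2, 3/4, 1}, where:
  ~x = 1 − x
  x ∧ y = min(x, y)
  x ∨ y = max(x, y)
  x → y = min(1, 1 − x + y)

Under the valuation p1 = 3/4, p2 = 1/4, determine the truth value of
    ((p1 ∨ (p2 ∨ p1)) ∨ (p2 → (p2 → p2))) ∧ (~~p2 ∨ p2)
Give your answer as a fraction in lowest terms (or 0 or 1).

1/4

p2 ∨ p1 = 1/4 ∨ 3/4 = 3/4
p1 ∨ (p2 ∨ p1) = 3/4 ∨ 3/4 = 3/4
p2 → p2 = 1/4 → 1/4 = 1
p2 → (p2 → p2) = 1/4 → 1 = 1
(p1 ∨ (p2 ∨ p1)) ∨ (p2 → (p2 → p2)) = 3/4 ∨ 1 = 1
~p2 = ~1/4 = 3/4
~~p2 = ~3/4 = 1/4
~~p2 ∨ p2 = 1/4 ∨ 1/4 = 1/4
((p1 ∨ (p2 ∨ p1)) ∨ (p2 → (p2 → p2))) ∧ (~~p2 ∨ p2) = 1 ∧ 1/4 = 1/4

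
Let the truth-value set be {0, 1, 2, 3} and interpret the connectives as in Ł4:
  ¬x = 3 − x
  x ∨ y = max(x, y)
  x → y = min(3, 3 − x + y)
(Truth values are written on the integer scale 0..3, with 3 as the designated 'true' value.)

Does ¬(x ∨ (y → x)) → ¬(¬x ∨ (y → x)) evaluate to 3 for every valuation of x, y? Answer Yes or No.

No

Counterexample: take x = 0, y = 1.
y → x = 1 → 0 = 2
x ∨ (y → x) = 0 ∨ 2 = 2
¬(x ∨ (y → x)) = ¬2 = 1
¬x = ¬0 = 3
y → x = 1 → 0 = 2
¬x ∨ (y → x) = 3 ∨ 2 = 3
¬(¬x ∨ (y → x)) = ¬3 = 0
¬(x ∨ (y → x)) → ¬(¬x ∨ (y → x)) = 1 → 0 = 2
This gives 2 ≠ 3.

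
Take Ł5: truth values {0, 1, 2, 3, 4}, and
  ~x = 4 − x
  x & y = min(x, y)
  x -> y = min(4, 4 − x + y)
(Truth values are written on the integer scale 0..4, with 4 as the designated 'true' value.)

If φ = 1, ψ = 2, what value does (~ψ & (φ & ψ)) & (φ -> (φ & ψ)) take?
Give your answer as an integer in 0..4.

1

~ψ = ~2 = 2
φ & ψ = 1 & 2 = 1
~ψ & (φ & ψ) = 2 & 1 = 1
φ & ψ = 1 & 2 = 1
φ -> (φ & ψ) = 1 -> 1 = 4
(~ψ & (φ & ψ)) & (φ -> (φ & ψ)) = 1 & 4 = 1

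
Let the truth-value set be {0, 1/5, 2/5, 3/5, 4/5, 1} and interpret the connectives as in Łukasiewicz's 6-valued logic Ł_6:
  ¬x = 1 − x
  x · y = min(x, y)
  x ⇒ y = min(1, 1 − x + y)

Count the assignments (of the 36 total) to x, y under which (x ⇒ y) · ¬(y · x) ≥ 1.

value 1: 6 assignments (counts)
value 4/5: 7 assignments
value 3/5: 8 assignments
value 2/5: 8 assignments
value 1/5: 5 assignments
value 0: 2 assignments
So 6 of the 36 assignments meet the threshold.

6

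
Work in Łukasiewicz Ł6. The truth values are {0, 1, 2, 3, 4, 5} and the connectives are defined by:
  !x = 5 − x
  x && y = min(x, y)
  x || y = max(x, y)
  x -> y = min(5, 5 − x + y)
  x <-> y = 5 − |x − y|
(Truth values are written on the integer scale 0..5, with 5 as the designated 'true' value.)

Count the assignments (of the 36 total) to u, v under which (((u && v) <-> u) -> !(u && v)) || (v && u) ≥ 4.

value 5: 18 assignments (counts)
value 4: 10 assignments (counts)
value 3: 8 assignments
So 28 of the 36 assignments meet the threshold.

28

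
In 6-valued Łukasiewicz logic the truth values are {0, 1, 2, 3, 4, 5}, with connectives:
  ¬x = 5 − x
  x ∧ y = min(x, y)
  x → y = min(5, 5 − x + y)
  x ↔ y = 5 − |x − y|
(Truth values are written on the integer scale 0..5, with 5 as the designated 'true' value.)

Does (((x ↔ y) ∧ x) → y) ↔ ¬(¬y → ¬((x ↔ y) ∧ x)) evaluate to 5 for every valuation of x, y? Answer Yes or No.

Counterexample: take x = 0, y = 0.
x ↔ y = 0 ↔ 0 = 5
(x ↔ y) ∧ x = 5 ∧ 0 = 0
((x ↔ y) ∧ x) → y = 0 → 0 = 5
¬y = ¬0 = 5
¬((x ↔ y) ∧ x) = ¬0 = 5
¬y → ¬((x ↔ y) ∧ x) = 5 → 5 = 5
¬(¬y → ¬((x ↔ y) ∧ x)) = ¬5 = 0
(((x ↔ y) ∧ x) → y) ↔ ¬(¬y → ¬((x ↔ y) ∧ x)) = 5 ↔ 0 = 0
This gives 0 ≠ 5.

No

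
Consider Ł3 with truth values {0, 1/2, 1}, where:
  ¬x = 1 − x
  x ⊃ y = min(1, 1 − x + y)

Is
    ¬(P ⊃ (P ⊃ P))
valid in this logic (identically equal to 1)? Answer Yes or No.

No

Counterexample: take P = 0.
P ⊃ P = 0 ⊃ 0 = 1
P ⊃ (P ⊃ P) = 0 ⊃ 1 = 1
¬(P ⊃ (P ⊃ P)) = ¬1 = 0
This gives 0 ≠ 1.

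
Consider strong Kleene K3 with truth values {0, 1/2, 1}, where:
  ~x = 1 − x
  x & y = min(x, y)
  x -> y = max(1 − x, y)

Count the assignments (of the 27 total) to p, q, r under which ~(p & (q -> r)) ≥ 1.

value 1: 11 assignments (counts)
value 1/2: 11 assignments
value 0: 5 assignments
So 11 of the 27 assignments meet the threshold.

11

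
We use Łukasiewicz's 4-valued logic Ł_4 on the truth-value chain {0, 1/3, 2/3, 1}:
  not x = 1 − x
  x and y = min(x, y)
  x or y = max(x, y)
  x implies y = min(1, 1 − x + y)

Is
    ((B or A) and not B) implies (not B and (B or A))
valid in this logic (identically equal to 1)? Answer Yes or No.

Yes

A = 0, B = 0 ↦ 1
A = 0, B = 1/3 ↦ 1
A = 0, B = 2/3 ↦ 1
A = 0, B = 1 ↦ 1
A = 1/3, B = 0 ↦ 1
A = 1/3, B = 1/3 ↦ 1
A = 1/3, B = 2/3 ↦ 1
A = 1/3, B = 1 ↦ 1
A = 2/3, B = 0 ↦ 1
A = 2/3, B = 1/3 ↦ 1
A = 2/3, B = 2/3 ↦ 1
A = 2/3, B = 1 ↦ 1
A = 1, B = 0 ↦ 1
A = 1, B = 1/3 ↦ 1
A = 1, B = 2/3 ↦ 1
A = 1, B = 1 ↦ 1
Every assignment gives a value ≥ 1.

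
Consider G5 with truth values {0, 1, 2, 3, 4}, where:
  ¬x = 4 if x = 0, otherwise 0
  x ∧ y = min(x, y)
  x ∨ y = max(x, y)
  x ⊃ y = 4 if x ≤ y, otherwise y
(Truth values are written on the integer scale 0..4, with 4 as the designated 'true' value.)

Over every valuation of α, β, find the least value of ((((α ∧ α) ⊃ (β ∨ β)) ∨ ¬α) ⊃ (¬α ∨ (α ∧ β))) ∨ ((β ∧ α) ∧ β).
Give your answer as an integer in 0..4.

Take α = 1, β = 1:
α ∧ α = 1 ∧ 1 = 1
β ∨ β = 1 ∨ 1 = 1
(α ∧ α) ⊃ (β ∨ β) = 1 ⊃ 1 = 4
¬α = ¬1 = 0
((α ∧ α) ⊃ (β ∨ β)) ∨ ¬α = 4 ∨ 0 = 4
¬α = ¬1 = 0
α ∧ β = 1 ∧ 1 = 1
¬α ∨ (α ∧ β) = 0 ∨ 1 = 1
(((α ∧ α) ⊃ (β ∨ β)) ∨ ¬α) ⊃ (¬α ∨ (α ∧ β)) = 4 ⊃ 1 = 1
β ∧ α = 1 ∧ 1 = 1
(β ∧ α) ∧ β = 1 ∧ 1 = 1
((((α ∧ α) ⊃ (β ∨ β)) ∨ ¬α) ⊃ (¬α ∨ (α ∧ β))) ∨ ((β ∧ α) ∧ β) = 1 ∨ 1 = 1
No assignment yields a value below 1, so this is the minimum.

1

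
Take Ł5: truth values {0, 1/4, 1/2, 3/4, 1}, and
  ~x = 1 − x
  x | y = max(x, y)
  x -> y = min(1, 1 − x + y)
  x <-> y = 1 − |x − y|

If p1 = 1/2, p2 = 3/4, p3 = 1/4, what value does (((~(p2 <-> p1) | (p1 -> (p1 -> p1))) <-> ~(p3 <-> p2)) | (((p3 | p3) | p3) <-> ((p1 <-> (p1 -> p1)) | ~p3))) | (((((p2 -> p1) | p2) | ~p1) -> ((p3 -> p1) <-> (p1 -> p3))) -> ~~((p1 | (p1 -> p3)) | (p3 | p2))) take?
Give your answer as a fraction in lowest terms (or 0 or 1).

p2 <-> p1 = 3/4 <-> 1/2 = 3/4
~(p2 <-> p1) = ~3/4 = 1/4
p1 -> p1 = 1/2 -> 1/2 = 1
p1 -> (p1 -> p1) = 1/2 -> 1 = 1
~(p2 <-> p1) | (p1 -> (p1 -> p1)) = 1/4 | 1 = 1
p3 <-> p2 = 1/4 <-> 3/4 = 1/2
~(p3 <-> p2) = ~1/2 = 1/2
(~(p2 <-> p1) | (p1 -> (p1 -> p1))) <-> ~(p3 <-> p2) = 1 <-> 1/2 = 1/2
p3 | p3 = 1/4 | 1/4 = 1/4
(p3 | p3) | p3 = 1/4 | 1/4 = 1/4
p1 -> p1 = 1/2 -> 1/2 = 1
p1 <-> (p1 -> p1) = 1/2 <-> 1 = 1/2
~p3 = ~1/4 = 3/4
(p1 <-> (p1 -> p1)) | ~p3 = 1/2 | 3/4 = 3/4
((p3 | p3) | p3) <-> ((p1 <-> (p1 -> p1)) | ~p3) = 1/4 <-> 3/4 = 1/2
((~(p2 <-> p1) | (p1 -> (p1 -> p1))) <-> ~(p3 <-> p2)) | (((p3 | p3) | p3) <-> ((p1 <-> (p1 -> p1)) | ~p3)) = 1/2 | 1/2 = 1/2
p2 -> p1 = 3/4 -> 1/2 = 3/4
(p2 -> p1) | p2 = 3/4 | 3/4 = 3/4
~p1 = ~1/2 = 1/2
((p2 -> p1) | p2) | ~p1 = 3/4 | 1/2 = 3/4
p3 -> p1 = 1/4 -> 1/2 = 1
p1 -> p3 = 1/2 -> 1/4 = 3/4
(p3 -> p1) <-> (p1 -> p3) = 1 <-> 3/4 = 3/4
(((p2 -> p1) | p2) | ~p1) -> ((p3 -> p1) <-> (p1 -> p3)) = 3/4 -> 3/4 = 1
p1 -> p3 = 1/2 -> 1/4 = 3/4
p1 | (p1 -> p3) = 1/2 | 3/4 = 3/4
p3 | p2 = 1/4 | 3/4 = 3/4
(p1 | (p1 -> p3)) | (p3 | p2) = 3/4 | 3/4 = 3/4
~((p1 | (p1 -> p3)) | (p3 | p2)) = ~3/4 = 1/4
~~((p1 | (p1 -> p3)) | (p3 | p2)) = ~1/4 = 3/4
((((p2 -> p1) | p2) | ~p1) -> ((p3 -> p1) <-> (p1 -> p3))) -> ~~((p1 | (p1 -> p3)) | (p3 | p2)) = 1 -> 3/4 = 3/4
(((~(p2 <-> p1) | (p1 -> (p1 -> p1))) <-> ~(p3 <-> p2)) | (((p3 | p3) | p3) <-> ((p1 <-> (p1 -> p1)) | ~p3))) | (((((p2 -> p1) | p2) | ~p1) -> ((p3 -> p1) <-> (p1 -> p3))) -> ~~((p1 | (p1 -> p3)) | (p3 | p2))) = 1/2 | 3/4 = 3/4

3/4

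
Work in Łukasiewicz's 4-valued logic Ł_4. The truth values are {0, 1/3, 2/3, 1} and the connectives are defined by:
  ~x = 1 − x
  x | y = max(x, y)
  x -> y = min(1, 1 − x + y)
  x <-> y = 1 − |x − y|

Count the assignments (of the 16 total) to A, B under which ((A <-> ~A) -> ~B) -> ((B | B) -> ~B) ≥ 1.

A = 0, B = 0 ↦ 1  ≥
A = 0, B = 1/3 ↦ 1  ≥
A = 0, B = 2/3 ↦ 2/3  <
A = 0, B = 1 ↦ 0  <
A = 1/3, B = 0 ↦ 1  ≥
A = 1/3, B = 1/3 ↦ 1  ≥
A = 1/3, B = 2/3 ↦ 1  ≥
A = 1/3, B = 1 ↦ 2/3  <
A = 2/3, B = 0 ↦ 1  ≥
A = 2/3, B = 1/3 ↦ 1  ≥
A = 2/3, B = 2/3 ↦ 1  ≥
A = 2/3, B = 1 ↦ 2/3  <
A = 1, B = 0 ↦ 1  ≥
A = 1, B = 1/3 ↦ 1  ≥
A = 1, B = 2/3 ↦ 2/3  <
A = 1, B = 1 ↦ 0  <
So 10 of the 16 assignments meet the threshold.

10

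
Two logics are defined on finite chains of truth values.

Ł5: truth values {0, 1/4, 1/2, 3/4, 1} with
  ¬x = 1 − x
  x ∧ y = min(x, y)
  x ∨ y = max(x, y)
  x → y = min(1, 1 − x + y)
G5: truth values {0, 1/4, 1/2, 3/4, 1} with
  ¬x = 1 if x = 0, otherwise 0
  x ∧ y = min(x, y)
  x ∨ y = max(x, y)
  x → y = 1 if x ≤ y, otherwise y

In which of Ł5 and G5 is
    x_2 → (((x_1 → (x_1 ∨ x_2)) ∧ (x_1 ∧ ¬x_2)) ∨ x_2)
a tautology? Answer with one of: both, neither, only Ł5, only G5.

both

In Ł5: every assignment gives 1 — tautology.
In G5: every assignment gives 1 — tautology.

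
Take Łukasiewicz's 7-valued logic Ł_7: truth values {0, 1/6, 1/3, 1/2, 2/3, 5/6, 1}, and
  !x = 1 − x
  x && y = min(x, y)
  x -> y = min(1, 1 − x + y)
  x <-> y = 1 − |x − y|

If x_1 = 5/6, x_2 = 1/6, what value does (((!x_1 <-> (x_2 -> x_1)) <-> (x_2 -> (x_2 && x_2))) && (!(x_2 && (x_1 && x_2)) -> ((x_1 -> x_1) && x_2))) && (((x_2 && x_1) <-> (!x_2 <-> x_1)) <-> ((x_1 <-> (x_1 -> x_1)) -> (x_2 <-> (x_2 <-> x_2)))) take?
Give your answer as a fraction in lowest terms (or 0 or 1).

!x_1 = !5/6 = 1/6
x_2 -> x_1 = 1/6 -> 5/6 = 1
!x_1 <-> (x_2 -> x_1) = 1/6 <-> 1 = 1/6
x_2 && x_2 = 1/6 && 1/6 = 1/6
x_2 -> (x_2 && x_2) = 1/6 -> 1/6 = 1
(!x_1 <-> (x_2 -> x_1)) <-> (x_2 -> (x_2 && x_2)) = 1/6 <-> 1 = 1/6
x_1 && x_2 = 5/6 && 1/6 = 1/6
x_2 && (x_1 && x_2) = 1/6 && 1/6 = 1/6
!(x_2 && (x_1 && x_2)) = !1/6 = 5/6
x_1 -> x_1 = 5/6 -> 5/6 = 1
(x_1 -> x_1) && x_2 = 1 && 1/6 = 1/6
!(x_2 && (x_1 && x_2)) -> ((x_1 -> x_1) && x_2) = 5/6 -> 1/6 = 1/3
((!x_1 <-> (x_2 -> x_1)) <-> (x_2 -> (x_2 && x_2))) && (!(x_2 && (x_1 && x_2)) -> ((x_1 -> x_1) && x_2)) = 1/6 && 1/3 = 1/6
x_2 && x_1 = 1/6 && 5/6 = 1/6
!x_2 = !1/6 = 5/6
!x_2 <-> x_1 = 5/6 <-> 5/6 = 1
(x_2 && x_1) <-> (!x_2 <-> x_1) = 1/6 <-> 1 = 1/6
x_1 -> x_1 = 5/6 -> 5/6 = 1
x_1 <-> (x_1 -> x_1) = 5/6 <-> 1 = 5/6
x_2 <-> x_2 = 1/6 <-> 1/6 = 1
x_2 <-> (x_2 <-> x_2) = 1/6 <-> 1 = 1/6
(x_1 <-> (x_1 -> x_1)) -> (x_2 <-> (x_2 <-> x_2)) = 5/6 -> 1/6 = 1/3
((x_2 && x_1) <-> (!x_2 <-> x_1)) <-> ((x_1 <-> (x_1 -> x_1)) -> (x_2 <-> (x_2 <-> x_2))) = 1/6 <-> 1/3 = 5/6
(((!x_1 <-> (x_2 -> x_1)) <-> (x_2 -> (x_2 && x_2))) && (!(x_2 && (x_1 && x_2)) -> ((x_1 -> x_1) && x_2))) && (((x_2 && x_1) <-> (!x_2 <-> x_1)) <-> ((x_1 <-> (x_1 -> x_1)) -> (x_2 <-> (x_2 <-> x_2)))) = 1/6 && 5/6 = 1/6

1/6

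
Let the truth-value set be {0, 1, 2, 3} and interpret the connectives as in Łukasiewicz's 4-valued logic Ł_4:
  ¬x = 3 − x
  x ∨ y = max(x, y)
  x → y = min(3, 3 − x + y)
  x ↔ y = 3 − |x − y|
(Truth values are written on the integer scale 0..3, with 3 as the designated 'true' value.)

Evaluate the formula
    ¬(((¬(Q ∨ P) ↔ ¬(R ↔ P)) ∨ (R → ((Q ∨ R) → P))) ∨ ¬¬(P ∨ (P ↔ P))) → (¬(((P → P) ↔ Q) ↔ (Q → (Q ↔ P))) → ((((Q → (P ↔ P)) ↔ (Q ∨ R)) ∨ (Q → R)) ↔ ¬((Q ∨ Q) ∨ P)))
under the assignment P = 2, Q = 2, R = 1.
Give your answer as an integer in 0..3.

3

Q ∨ P = 2 ∨ 2 = 2
¬(Q ∨ P) = ¬2 = 1
R ↔ P = 1 ↔ 2 = 2
¬(R ↔ P) = ¬2 = 1
¬(Q ∨ P) ↔ ¬(R ↔ P) = 1 ↔ 1 = 3
Q ∨ R = 2 ∨ 1 = 2
(Q ∨ R) → P = 2 → 2 = 3
R → ((Q ∨ R) → P) = 1 → 3 = 3
(¬(Q ∨ P) ↔ ¬(R ↔ P)) ∨ (R → ((Q ∨ R) → P)) = 3 ∨ 3 = 3
P ↔ P = 2 ↔ 2 = 3
P ∨ (P ↔ P) = 2 ∨ 3 = 3
¬(P ∨ (P ↔ P)) = ¬3 = 0
¬¬(P ∨ (P ↔ P)) = ¬0 = 3
((¬(Q ∨ P) ↔ ¬(R ↔ P)) ∨ (R → ((Q ∨ R) → P))) ∨ ¬¬(P ∨ (P ↔ P)) = 3 ∨ 3 = 3
¬(((¬(Q ∨ P) ↔ ¬(R ↔ P)) ∨ (R → ((Q ∨ R) → P))) ∨ ¬¬(P ∨ (P ↔ P))) = ¬3 = 0
P → P = 2 → 2 = 3
(P → P) ↔ Q = 3 ↔ 2 = 2
Q ↔ P = 2 ↔ 2 = 3
Q → (Q ↔ P) = 2 → 3 = 3
((P → P) ↔ Q) ↔ (Q → (Q ↔ P)) = 2 ↔ 3 = 2
¬(((P → P) ↔ Q) ↔ (Q → (Q ↔ P))) = ¬2 = 1
P ↔ P = 2 ↔ 2 = 3
Q → (P ↔ P) = 2 → 3 = 3
Q ∨ R = 2 ∨ 1 = 2
(Q → (P ↔ P)) ↔ (Q ∨ R) = 3 ↔ 2 = 2
Q → R = 2 → 1 = 2
((Q → (P ↔ P)) ↔ (Q ∨ R)) ∨ (Q → R) = 2 ∨ 2 = 2
Q ∨ Q = 2 ∨ 2 = 2
(Q ∨ Q) ∨ P = 2 ∨ 2 = 2
¬((Q ∨ Q) ∨ P) = ¬2 = 1
(((Q → (P ↔ P)) ↔ (Q ∨ R)) ∨ (Q → R)) ↔ ¬((Q ∨ Q) ∨ P) = 2 ↔ 1 = 2
¬(((P → P) ↔ Q) ↔ (Q → (Q ↔ P))) → ((((Q → (P ↔ P)) ↔ (Q ∨ R)) ∨ (Q → R)) ↔ ¬((Q ∨ Q) ∨ P)) = 1 → 2 = 3
¬(((¬(Q ∨ P) ↔ ¬(R ↔ P)) ∨ (R → ((Q ∨ R) → P))) ∨ ¬¬(P ∨ (P ↔ P))) → (¬(((P → P) ↔ Q) ↔ (Q → (Q ↔ P))) → ((((Q → (P ↔ P)) ↔ (Q ∨ R)) ∨ (Q → R)) ↔ ¬((Q ∨ Q) ∨ P))) = 0 → 3 = 3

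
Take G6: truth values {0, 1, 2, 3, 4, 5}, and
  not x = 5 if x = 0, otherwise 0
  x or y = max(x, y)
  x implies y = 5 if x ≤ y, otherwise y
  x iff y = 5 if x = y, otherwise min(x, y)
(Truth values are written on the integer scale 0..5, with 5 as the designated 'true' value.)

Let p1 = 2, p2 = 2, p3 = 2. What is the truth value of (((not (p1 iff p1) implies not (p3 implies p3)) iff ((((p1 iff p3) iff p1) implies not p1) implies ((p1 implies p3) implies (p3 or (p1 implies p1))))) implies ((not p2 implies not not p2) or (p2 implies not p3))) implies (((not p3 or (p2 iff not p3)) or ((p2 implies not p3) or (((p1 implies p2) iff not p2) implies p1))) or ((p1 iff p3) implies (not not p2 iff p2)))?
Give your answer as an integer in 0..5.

p1 iff p1 = 2 iff 2 = 5
not (p1 iff p1) = not 5 = 0
p3 implies p3 = 2 implies 2 = 5
not (p3 implies p3) = not 5 = 0
not (p1 iff p1) implies not (p3 implies p3) = 0 implies 0 = 5
p1 iff p3 = 2 iff 2 = 5
(p1 iff p3) iff p1 = 5 iff 2 = 2
not p1 = not 2 = 0
((p1 iff p3) iff p1) implies not p1 = 2 implies 0 = 0
p1 implies p3 = 2 implies 2 = 5
p1 implies p1 = 2 implies 2 = 5
p3 or (p1 implies p1) = 2 or 5 = 5
(p1 implies p3) implies (p3 or (p1 implies p1)) = 5 implies 5 = 5
(((p1 iff p3) iff p1) implies not p1) implies ((p1 implies p3) implies (p3 or (p1 implies p1))) = 0 implies 5 = 5
(not (p1 iff p1) implies not (p3 implies p3)) iff ((((p1 iff p3) iff p1) implies not p1) implies ((p1 implies p3) implies (p3 or (p1 implies p1)))) = 5 iff 5 = 5
not p2 = not 2 = 0
not p2 = not 2 = 0
not not p2 = not 0 = 5
not p2 implies not not p2 = 0 implies 5 = 5
not p3 = not 2 = 0
p2 implies not p3 = 2 implies 0 = 0
(not p2 implies not not p2) or (p2 implies not p3) = 5 or 0 = 5
((not (p1 iff p1) implies not (p3 implies p3)) iff ((((p1 iff p3) iff p1) implies not p1) implies ((p1 implies p3) implies (p3 or (p1 implies p1))))) implies ((not p2 implies not not p2) or (p2 implies not p3)) = 5 implies 5 = 5
not p3 = not 2 = 0
not p3 = not 2 = 0
p2 iff not p3 = 2 iff 0 = 0
not p3 or (p2 iff not p3) = 0 or 0 = 0
not p3 = not 2 = 0
p2 implies not p3 = 2 implies 0 = 0
p1 implies p2 = 2 implies 2 = 5
not p2 = not 2 = 0
(p1 implies p2) iff not p2 = 5 iff 0 = 0
((p1 implies p2) iff not p2) implies p1 = 0 implies 2 = 5
(p2 implies not p3) or (((p1 implies p2) iff not p2) implies p1) = 0 or 5 = 5
(not p3 or (p2 iff not p3)) or ((p2 implies not p3) or (((p1 implies p2) iff not p2) implies p1)) = 0 or 5 = 5
p1 iff p3 = 2 iff 2 = 5
not p2 = not 2 = 0
not not p2 = not 0 = 5
not not p2 iff p2 = 5 iff 2 = 2
(p1 iff p3) implies (not not p2 iff p2) = 5 implies 2 = 2
((not p3 or (p2 iff not p3)) or ((p2 implies not p3) or (((p1 implies p2) iff not p2) implies p1))) or ((p1 iff p3) implies (not not p2 iff p2)) = 5 or 2 = 5
(((not (p1 iff p1) implies not (p3 implies p3)) iff ((((p1 iff p3) iff p1) implies not p1) implies ((p1 implies p3) implies (p3 or (p1 implies p1))))) implies ((not p2 implies not not p2) or (p2 implies not p3))) implies (((not p3 or (p2 iff not p3)) or ((p2 implies not p3) or (((p1 implies p2) iff not p2) implies p1))) or ((p1 iff p3) implies (not not p2 iff p2))) = 5 implies 5 = 5

5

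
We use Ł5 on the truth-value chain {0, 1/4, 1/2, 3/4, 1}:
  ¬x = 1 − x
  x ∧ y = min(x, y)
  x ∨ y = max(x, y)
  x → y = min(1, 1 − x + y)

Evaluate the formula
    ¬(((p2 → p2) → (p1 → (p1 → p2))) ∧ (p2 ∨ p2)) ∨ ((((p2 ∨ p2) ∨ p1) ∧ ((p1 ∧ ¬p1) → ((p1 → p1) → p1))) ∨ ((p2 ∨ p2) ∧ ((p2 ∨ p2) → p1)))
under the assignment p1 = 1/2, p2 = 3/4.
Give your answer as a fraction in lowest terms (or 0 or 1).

p2 → p2 = 3/4 → 3/4 = 1
p1 → p2 = 1/2 → 3/4 = 1
p1 → (p1 → p2) = 1/2 → 1 = 1
(p2 → p2) → (p1 → (p1 → p2)) = 1 → 1 = 1
p2 ∨ p2 = 3/4 ∨ 3/4 = 3/4
((p2 → p2) → (p1 → (p1 → p2))) ∧ (p2 ∨ p2) = 1 ∧ 3/4 = 3/4
¬(((p2 → p2) → (p1 → (p1 → p2))) ∧ (p2 ∨ p2)) = ¬3/4 = 1/4
p2 ∨ p2 = 3/4 ∨ 3/4 = 3/4
(p2 ∨ p2) ∨ p1 = 3/4 ∨ 1/2 = 3/4
¬p1 = ¬1/2 = 1/2
p1 ∧ ¬p1 = 1/2 ∧ 1/2 = 1/2
p1 → p1 = 1/2 → 1/2 = 1
(p1 → p1) → p1 = 1 → 1/2 = 1/2
(p1 ∧ ¬p1) → ((p1 → p1) → p1) = 1/2 → 1/2 = 1
((p2 ∨ p2) ∨ p1) ∧ ((p1 ∧ ¬p1) → ((p1 → p1) → p1)) = 3/4 ∧ 1 = 3/4
p2 ∨ p2 = 3/4 ∨ 3/4 = 3/4
p2 ∨ p2 = 3/4 ∨ 3/4 = 3/4
(p2 ∨ p2) → p1 = 3/4 → 1/2 = 3/4
(p2 ∨ p2) ∧ ((p2 ∨ p2) → p1) = 3/4 ∧ 3/4 = 3/4
(((p2 ∨ p2) ∨ p1) ∧ ((p1 ∧ ¬p1) → ((p1 → p1) → p1))) ∨ ((p2 ∨ p2) ∧ ((p2 ∨ p2) → p1)) = 3/4 ∨ 3/4 = 3/4
¬(((p2 → p2) → (p1 → (p1 → p2))) ∧ (p2 ∨ p2)) ∨ ((((p2 ∨ p2) ∨ p1) ∧ ((p1 ∧ ¬p1) → ((p1 → p1) → p1))) ∨ ((p2 ∨ p2) ∧ ((p2 ∨ p2) → p1))) = 1/4 ∨ 3/4 = 3/4

3/4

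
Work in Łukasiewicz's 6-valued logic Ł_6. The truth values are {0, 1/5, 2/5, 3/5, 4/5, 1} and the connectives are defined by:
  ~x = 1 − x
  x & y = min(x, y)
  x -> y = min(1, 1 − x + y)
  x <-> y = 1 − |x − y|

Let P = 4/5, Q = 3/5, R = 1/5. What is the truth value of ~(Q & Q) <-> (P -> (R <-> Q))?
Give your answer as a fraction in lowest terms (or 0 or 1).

3/5

Q & Q = 3/5 & 3/5 = 3/5
~(Q & Q) = ~3/5 = 2/5
R <-> Q = 1/5 <-> 3/5 = 3/5
P -> (R <-> Q) = 4/5 -> 3/5 = 4/5
~(Q & Q) <-> (P -> (R <-> Q)) = 2/5 <-> 4/5 = 3/5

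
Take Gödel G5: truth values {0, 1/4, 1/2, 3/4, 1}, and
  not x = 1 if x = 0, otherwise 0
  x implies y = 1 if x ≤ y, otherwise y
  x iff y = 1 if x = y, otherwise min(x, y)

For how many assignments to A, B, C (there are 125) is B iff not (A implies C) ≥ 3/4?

value 1: 25 assignments (counts)
value 3/4: 4 assignments (counts)
value 1/2: 4 assignments
value 1/4: 4 assignments
value 0: 88 assignments
So 29 of the 125 assignments meet the threshold.

29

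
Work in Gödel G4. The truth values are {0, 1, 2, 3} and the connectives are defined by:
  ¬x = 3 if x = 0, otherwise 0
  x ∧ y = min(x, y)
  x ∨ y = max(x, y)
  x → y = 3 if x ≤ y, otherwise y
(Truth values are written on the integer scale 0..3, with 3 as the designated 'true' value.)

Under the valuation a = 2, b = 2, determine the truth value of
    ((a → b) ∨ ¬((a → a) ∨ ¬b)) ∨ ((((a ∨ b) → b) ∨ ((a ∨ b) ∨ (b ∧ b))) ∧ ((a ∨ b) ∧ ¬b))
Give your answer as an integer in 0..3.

a → b = 2 → 2 = 3
a → a = 2 → 2 = 3
¬b = ¬2 = 0
(a → a) ∨ ¬b = 3 ∨ 0 = 3
¬((a → a) ∨ ¬b) = ¬3 = 0
(a → b) ∨ ¬((a → a) ∨ ¬b) = 3 ∨ 0 = 3
a ∨ b = 2 ∨ 2 = 2
(a ∨ b) → b = 2 → 2 = 3
a ∨ b = 2 ∨ 2 = 2
b ∧ b = 2 ∧ 2 = 2
(a ∨ b) ∨ (b ∧ b) = 2 ∨ 2 = 2
((a ∨ b) → b) ∨ ((a ∨ b) ∨ (b ∧ b)) = 3 ∨ 2 = 3
a ∨ b = 2 ∨ 2 = 2
¬b = ¬2 = 0
(a ∨ b) ∧ ¬b = 2 ∧ 0 = 0
(((a ∨ b) → b) ∨ ((a ∨ b) ∨ (b ∧ b))) ∧ ((a ∨ b) ∧ ¬b) = 3 ∧ 0 = 0
((a → b) ∨ ¬((a → a) ∨ ¬b)) ∨ ((((a ∨ b) → b) ∨ ((a ∨ b) ∨ (b ∧ b))) ∧ ((a ∨ b) ∧ ¬b)) = 3 ∨ 0 = 3

3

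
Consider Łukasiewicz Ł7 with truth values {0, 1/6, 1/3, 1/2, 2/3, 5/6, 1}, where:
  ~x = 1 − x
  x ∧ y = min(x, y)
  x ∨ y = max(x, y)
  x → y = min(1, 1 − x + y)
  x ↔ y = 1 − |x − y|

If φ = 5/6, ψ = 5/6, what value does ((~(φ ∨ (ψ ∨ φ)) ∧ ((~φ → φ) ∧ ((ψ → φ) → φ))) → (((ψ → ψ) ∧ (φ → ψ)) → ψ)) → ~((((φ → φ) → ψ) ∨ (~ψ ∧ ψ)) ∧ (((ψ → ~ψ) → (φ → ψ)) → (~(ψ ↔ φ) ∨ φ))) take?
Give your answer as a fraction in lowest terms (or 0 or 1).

1/6

ψ ∨ φ = 5/6 ∨ 5/6 = 5/6
φ ∨ (ψ ∨ φ) = 5/6 ∨ 5/6 = 5/6
~(φ ∨ (ψ ∨ φ)) = ~5/6 = 1/6
~φ = ~5/6 = 1/6
~φ → φ = 1/6 → 5/6 = 1
ψ → φ = 5/6 → 5/6 = 1
(ψ → φ) → φ = 1 → 5/6 = 5/6
(~φ → φ) ∧ ((ψ → φ) → φ) = 1 ∧ 5/6 = 5/6
~(φ ∨ (ψ ∨ φ)) ∧ ((~φ → φ) ∧ ((ψ → φ) → φ)) = 1/6 ∧ 5/6 = 1/6
ψ → ψ = 5/6 → 5/6 = 1
φ → ψ = 5/6 → 5/6 = 1
(ψ → ψ) ∧ (φ → ψ) = 1 ∧ 1 = 1
((ψ → ψ) ∧ (φ → ψ)) → ψ = 1 → 5/6 = 5/6
(~(φ ∨ (ψ ∨ φ)) ∧ ((~φ → φ) ∧ ((ψ → φ) → φ))) → (((ψ → ψ) ∧ (φ → ψ)) → ψ) = 1/6 → 5/6 = 1
φ → φ = 5/6 → 5/6 = 1
(φ → φ) → ψ = 1 → 5/6 = 5/6
~ψ = ~5/6 = 1/6
~ψ ∧ ψ = 1/6 ∧ 5/6 = 1/6
((φ → φ) → ψ) ∨ (~ψ ∧ ψ) = 5/6 ∨ 1/6 = 5/6
~ψ = ~5/6 = 1/6
ψ → ~ψ = 5/6 → 1/6 = 1/3
φ → ψ = 5/6 → 5/6 = 1
(ψ → ~ψ) → (φ → ψ) = 1/3 → 1 = 1
ψ ↔ φ = 5/6 ↔ 5/6 = 1
~(ψ ↔ φ) = ~1 = 0
~(ψ ↔ φ) ∨ φ = 0 ∨ 5/6 = 5/6
((ψ → ~ψ) → (φ → ψ)) → (~(ψ ↔ φ) ∨ φ) = 1 → 5/6 = 5/6
(((φ → φ) → ψ) ∨ (~ψ ∧ ψ)) ∧ (((ψ → ~ψ) → (φ → ψ)) → (~(ψ ↔ φ) ∨ φ)) = 5/6 ∧ 5/6 = 5/6
~((((φ → φ) → ψ) ∨ (~ψ ∧ ψ)) ∧ (((ψ → ~ψ) → (φ → ψ)) → (~(ψ ↔ φ) ∨ φ))) = ~5/6 = 1/6
((~(φ ∨ (ψ ∨ φ)) ∧ ((~φ → φ) ∧ ((ψ → φ) → φ))) → (((ψ → ψ) ∧ (φ → ψ)) → ψ)) → ~((((φ → φ) → ψ) ∨ (~ψ ∧ ψ)) ∧ (((ψ → ~ψ) → (φ → ψ)) → (~(ψ ↔ φ) ∨ φ))) = 1 → 1/6 = 1/6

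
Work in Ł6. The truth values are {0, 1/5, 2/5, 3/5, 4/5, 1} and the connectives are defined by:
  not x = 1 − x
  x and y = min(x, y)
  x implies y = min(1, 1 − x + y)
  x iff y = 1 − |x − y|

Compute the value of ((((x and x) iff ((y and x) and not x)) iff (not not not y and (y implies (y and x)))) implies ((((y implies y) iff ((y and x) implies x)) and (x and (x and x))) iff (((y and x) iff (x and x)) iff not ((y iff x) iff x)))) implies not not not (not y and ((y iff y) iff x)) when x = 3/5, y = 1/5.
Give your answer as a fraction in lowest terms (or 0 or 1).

x and x = 3/5 and 3/5 = 3/5
y and x = 1/5 and 3/5 = 1/5
not x = not 3/5 = 2/5
(y and x) and not x = 1/5 and 2/5 = 1/5
(x and x) iff ((y and x) and not x) = 3/5 iff 1/5 = 3/5
not y = not 1/5 = 4/5
not not y = not 4/5 = 1/5
not not not y = not 1/5 = 4/5
y and x = 1/5 and 3/5 = 1/5
y implies (y and x) = 1/5 implies 1/5 = 1
not not not y and (y implies (y and x)) = 4/5 and 1 = 4/5
((x and x) iff ((y and x) and not x)) iff (not not not y and (y implies (y and x))) = 3/5 iff 4/5 = 4/5
y implies y = 1/5 implies 1/5 = 1
y and x = 1/5 and 3/5 = 1/5
(y and x) implies x = 1/5 implies 3/5 = 1
(y implies y) iff ((y and x) implies x) = 1 iff 1 = 1
x and x = 3/5 and 3/5 = 3/5
x and (x and x) = 3/5 and 3/5 = 3/5
((y implies y) iff ((y and x) implies x)) and (x and (x and x)) = 1 and 3/5 = 3/5
y and x = 1/5 and 3/5 = 1/5
x and x = 3/5 and 3/5 = 3/5
(y and x) iff (x and x) = 1/5 iff 3/5 = 3/5
y iff x = 1/5 iff 3/5 = 3/5
(y iff x) iff x = 3/5 iff 3/5 = 1
not ((y iff x) iff x) = not 1 = 0
((y and x) iff (x and x)) iff not ((y iff x) iff x) = 3/5 iff 0 = 2/5
(((y implies y) iff ((y and x) implies x)) and (x and (x and x))) iff (((y and x) iff (x and x)) iff not ((y iff x) iff x)) = 3/5 iff 2/5 = 4/5
(((x and x) iff ((y and x) and not x)) iff (not not not y and (y implies (y and x)))) implies ((((y implies y) iff ((y and x) implies x)) and (x and (x and x))) iff (((y and x) iff (x and x)) iff not ((y iff x) iff x))) = 4/5 implies 4/5 = 1
not y = not 1/5 = 4/5
y iff y = 1/5 iff 1/5 = 1
(y iff y) iff x = 1 iff 3/5 = 3/5
not y and ((y iff y) iff x) = 4/5 and 3/5 = 3/5
not (not y and ((y iff y) iff x)) = not 3/5 = 2/5
not not (not y and ((y iff y) iff x)) = not 2/5 = 3/5
not not not (not y and ((y iff y) iff x)) = not 3/5 = 2/5
((((x and x) iff ((y and x) and not x)) iff (not not not y and (y implies (y and x)))) implies ((((y implies y) iff ((y and x) implies x)) and (x and (x and x))) iff (((y and x) iff (x and x)) iff not ((y iff x) iff x)))) implies not not not (not y and ((y iff y) iff x)) = 1 implies 2/5 = 2/5

2/5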